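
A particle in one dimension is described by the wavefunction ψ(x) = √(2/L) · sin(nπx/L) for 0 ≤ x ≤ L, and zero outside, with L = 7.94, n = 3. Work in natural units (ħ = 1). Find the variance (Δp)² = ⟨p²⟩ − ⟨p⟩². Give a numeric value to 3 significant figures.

1.41

Compute ⟨p⟩ and ⟨p²⟩ separately; (Δp)² = ⟨p²⟩ − ⟨p⟩².
d/dx sin(nπx/L) = (nπ/L)·cos(nπx/L) and d²/dx² sin(nπx/L) = −(nπ/L)²·sin(nπx/L); on 0 ≤ x ≤ L, ∫sin²(nπx/L) dx = L/2 and ∫sin(nπx/L)·cos(nπx/L) dx = 0.
⟨p⟩ = 0.0000 and ⟨p²⟩ = 1.4090.
(Δp)² = 1.4090 − (0.0000)² = 1.4090.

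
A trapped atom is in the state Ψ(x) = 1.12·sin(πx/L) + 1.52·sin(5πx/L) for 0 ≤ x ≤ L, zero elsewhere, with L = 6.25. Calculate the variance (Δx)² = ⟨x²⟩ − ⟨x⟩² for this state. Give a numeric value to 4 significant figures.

2.770

Compute ⟨x⟩ and ⟨x²⟩ separately, then (Δx)² = ⟨x²⟩ − ⟨x⟩².
On 0 ≤ x ≤ L (j ≠ l): ∫sin²(jπx/L) dx = L/2, ∫sin(jπx/L)·sin(lπx/L) dx = 0; diagonal moments ∫x·sin²(jπx/L) dx = L²/4, ∫x²·sin²(jπx/L) dx = L³·(1/6 − 1/(4j²π²)); cross terms ∫x·sin(jπx/L)·sin(lπx/L) dx = 0 for j + l even and −4jlL²/(π²(j² − l²)²) for j + l odd, ∫x²·sin(jπx/L)·sin(lπx/L) dx = (−1)^(j+l)·4jlL³/(π²(j² − l²)²); higher powers the same way via product-to-sum and parts.
Normalization: ∫|Ψ|² dx = 11.140.
⟨x⟩ = 3.1250 and ⟨x²⟩ = 12.536.
(Δx)² = 12.536 − (3.1250)² = 2.7701.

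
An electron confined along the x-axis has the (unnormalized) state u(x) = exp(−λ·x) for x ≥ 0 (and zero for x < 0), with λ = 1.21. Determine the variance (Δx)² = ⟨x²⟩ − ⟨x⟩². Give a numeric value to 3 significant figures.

0.171

Compute ⟨x⟩ and ⟨x²⟩ separately, then (Δx)² = ⟨x²⟩ − ⟨x⟩².
Every integrand reduces to terms xʲ·e^(−2λx) on [0, ∞); use ∫₀^∞ xʲ·e^(−2λx) dx = j!/(2λ)^(j+1).
Normalization: ∫|u|² dx = 0.41322.
⟨x⟩ = 0.41322 and ⟨x²⟩ = 0.34151.
(Δx)² = 0.34151 − (0.41322)² = 0.17075.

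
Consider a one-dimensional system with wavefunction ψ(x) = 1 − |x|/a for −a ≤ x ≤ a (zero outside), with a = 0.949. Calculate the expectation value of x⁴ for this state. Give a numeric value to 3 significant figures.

0.0232

⟨x⁴⟩ = ∫ x⁴·|ψ|² dx / ∫|ψ|² dx (integrals over the domain).
ψ is even, so ∫ over [−a, a] = 2∫₀ᵃ with ψ = 1 − x/a there: ∫₀ᵃ (1 − x/a)² dx = a/3, ∫₀ᵃ x²(1 − x/a)² dx = a³/30, ∫₀ᵃ x⁴(1 − x/a)² dx = a⁵/105.
State is unnormalized: ∫|ψ|² dx = 0.63267, and ∫ψ*·x⁴·ψ dx = 0.014661, so ⟨x⁴⟩ = 0.014661 / 0.63267.
⟨x⁴⟩ = 0.023174.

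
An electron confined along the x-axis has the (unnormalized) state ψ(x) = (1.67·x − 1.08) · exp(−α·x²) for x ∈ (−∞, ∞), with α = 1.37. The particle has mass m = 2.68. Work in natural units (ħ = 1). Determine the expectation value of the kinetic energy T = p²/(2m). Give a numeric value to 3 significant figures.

T = −(ħ²/2m) d²/dx², so ⟨T⟩ = −(ħ²/2m) ∫ ψ*·ψ'' dx / ∫|ψ|² dx; with m = 2.68.
Expand each integrand as polynomial × e^(−2αx²) and use ∫x^(2j)·e^(−2αx²) dx = (2j−1)!!/(4α)^j · √(π/(2α)), odd powers → 0; here √(π/(2α)) = 1.0708. Differentiate with the product rule, d/dx e^(−αx²) = −2αx·e^(−αx²).
State is unnormalized: ∫|ψ|² dx = 1.7939, and ∫ψ*·(−ħ²/2m · ψ'') dx = 0.73709, so ⟨T⟩ = 0.73709 / 1.7939.
⟨T⟩ = 0.41089.

0.411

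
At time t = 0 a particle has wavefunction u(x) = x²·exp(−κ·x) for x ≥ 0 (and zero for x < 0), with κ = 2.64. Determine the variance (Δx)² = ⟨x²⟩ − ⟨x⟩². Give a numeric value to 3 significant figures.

0.179

Compute ⟨x⟩ and ⟨x²⟩ separately, then (Δx)² = ⟨x²⟩ − ⟨x⟩².
Every integrand reduces to terms xʲ·e^(−2κx) on [0, ∞); use ∫₀^∞ xʲ·e^(−2κx) dx = j!/(2κ)^(j+1).
Normalization: ∫|u|² dx = 0.0058485.
⟨x⟩ = 0.94697 and ⟨x²⟩ = 1.0761.
(Δx)² = 1.0761 − (0.94697)² = 0.17935.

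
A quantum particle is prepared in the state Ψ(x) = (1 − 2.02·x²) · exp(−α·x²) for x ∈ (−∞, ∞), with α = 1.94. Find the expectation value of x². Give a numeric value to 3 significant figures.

⟨x²⟩ = ∫ x²·|Ψ|² dx / ∫|Ψ|² dx (integrals over the domain).
Expand each integrand as polynomial × e^(−2αx²) and use ∫x^(2j)·e^(−2αx²) dx = (2j−1)!!/(4α)^j · √(π/(2α)), odd powers → 0; here √(π/(2α)) = 0.89983.
State is unnormalized: ∫|Ψ|² dx = 0.61428, and ∫Ψ*·x²·Ψ dx = 0.052709, so ⟨x²⟩ = 0.052709 / 0.61428.
⟨x²⟩ = 0.085807.

0.0858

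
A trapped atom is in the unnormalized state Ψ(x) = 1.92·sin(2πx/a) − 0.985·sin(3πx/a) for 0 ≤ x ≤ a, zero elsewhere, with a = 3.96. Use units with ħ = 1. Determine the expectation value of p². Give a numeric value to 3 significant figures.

p² Ψ = −ħ² d²Ψ/dx²; ⟨p²⟩ = −ħ² ∫ Ψ*·Ψ'' dx / ∫|Ψ|² dx.
d²/dx² sin(jπx/a) = −(jπ/a)²·sin(jπx/a); on 0 ≤ x ≤ a, ∫sin²(jπx/a) dx = a/2 and ∫sin(jπx/a)·sin(lπx/a) dx = 0 for j ≠ l, so only diagonal terms survive in ∫|Ψ|² and ∫Ψ·Ψ″; ∫Ψ·Ψ′ dx = [Ψ²/2] between the walls = 0.
State is unnormalized: ∫|Ψ|² dx = 9.2201, and ∫Ψ*·(−ħ² Ψ'') dx = 29.257, so ⟨p²⟩ = 29.257 / 9.2201.
⟨p²⟩ = 3.1732.

3.17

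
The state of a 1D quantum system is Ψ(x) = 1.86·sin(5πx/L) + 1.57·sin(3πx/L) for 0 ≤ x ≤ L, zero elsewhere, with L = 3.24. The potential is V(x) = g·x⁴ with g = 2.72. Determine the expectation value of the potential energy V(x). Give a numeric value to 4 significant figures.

81.40

⟨V⟩ = ∫ V(x)·|Ψ|² dx / ∫|Ψ|² dx.
On 0 ≤ x ≤ L (j ≠ l): ∫sin²(jπx/L) dx = L/2, ∫sin(jπx/L)·sin(lπx/L) dx = 0; diagonal moments ∫x·sin²(jπx/L) dx = L²/4, ∫x²·sin²(jπx/L) dx = L³·(1/6 − 1/(4j²π²)); cross terms ∫x·sin(jπx/L)·sin(lπx/L) dx = 0 for j + l even and −4jlL²/(π²(j² − l²)²) for j + l odd, ∫x²·sin(jπx/L)·sin(lπx/L) dx = (−1)^(j+l)·4jlL³/(π²(j² − l²)²); higher powers the same way via product-to-sum and parts.
State is unnormalized: ∫|Ψ|² dx = 9.5977, and ∫Ψ*·V(x)·Ψ dx = 781.24, so ⟨V⟩ = 781.24 / 9.5977.
⟨V⟩ = 81.399.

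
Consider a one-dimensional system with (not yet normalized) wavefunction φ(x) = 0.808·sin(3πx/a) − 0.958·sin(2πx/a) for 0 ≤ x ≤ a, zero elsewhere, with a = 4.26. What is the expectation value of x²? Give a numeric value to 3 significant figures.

⟨x²⟩ = ∫ x²·|φ|² dx / ∫|φ|² dx (integrals over the domain).
On 0 ≤ x ≤ a (j ≠ l): ∫sin²(jπx/a) dx = a/2, ∫sin(jπx/a)·sin(lπx/a) dx = 0; diagonal moments ∫x·sin²(jπx/a) dx = a²/4, ∫x²·sin²(jπx/a) dx = a³·(1/6 − 1/(4j²π²)); cross terms ∫x·sin(jπx/a)·sin(lπx/a) dx = 0 for j + l even and −4jla²/(π²(j² − l²)²) for j + l odd, ∫x²·sin(jπx/a)·sin(lπx/a) dx = (−1)^(j+l)·4jla³/(π²(j² − l²)²); higher powers the same way via product-to-sum and parts.
State is unnormalized: ∫|φ|² dx = 3.3454, and ∫φ*·x²·φ dx = 31.287, so ⟨x²⟩ = 31.287 / 3.3454.
⟨x²⟩ = 9.3522.

9.35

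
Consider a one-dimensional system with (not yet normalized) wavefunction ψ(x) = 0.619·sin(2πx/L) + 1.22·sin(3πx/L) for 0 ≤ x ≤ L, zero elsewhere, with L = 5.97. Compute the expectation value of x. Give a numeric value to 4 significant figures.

⟨x⟩ = ∫ x·|ψ|² dx / ∫|ψ|² dx (integrals over the domain).
On 0 ≤ x ≤ L (j ≠ l): ∫sin²(jπx/L) dx = L/2, ∫sin(jπx/L)·sin(lπx/L) dx = 0; diagonal moments ∫x·sin²(jπx/L) dx = L²/4, ∫x²·sin²(jπx/L) dx = L³·(1/6 − 1/(4j²π²)); cross terms ∫x·sin(jπx/L)·sin(lπx/L) dx = 0 for j + l even and −4jlL²/(π²(j² − l²)²) for j + l odd, ∫x²·sin(jπx/L)·sin(lπx/L) dx = (−1)^(j+l)·4jlL³/(π²(j² − l²)²); higher powers the same way via product-to-sum and parts.
State is unnormalized: ∫|ψ|² dx = 5.5866, and ∫ψ*·x·ψ dx = 11.440, so ⟨x⟩ = 11.440 / 5.5866.
⟨x⟩ = 2.0478.

2.048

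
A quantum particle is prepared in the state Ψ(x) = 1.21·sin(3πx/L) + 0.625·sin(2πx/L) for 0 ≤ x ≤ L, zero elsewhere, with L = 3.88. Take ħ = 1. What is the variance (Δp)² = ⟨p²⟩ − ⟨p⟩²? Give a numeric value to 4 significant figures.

Compute ⟨p⟩ and ⟨p²⟩ separately; (Δp)² = ⟨p²⟩ − ⟨p⟩².
d²/dx² sin(jπx/L) = −(jπ/L)²·sin(jπx/L); on 0 ≤ x ≤ L, ∫sin²(jπx/L) dx = L/2 and ∫sin(jπx/L)·sin(lπx/L) dx = 0 for j ≠ l, so only diagonal terms survive in ∫|Ψ|² and ∫Ψ·Ψ″; ∫Ψ·Ψ′ dx = [Ψ²/2] between the walls = 0.
Normalization: ∫|Ψ|² dx = 3.5982.
⟨p⟩ = 0.0000 and ⟨p²⟩ = 5.2100.
(Δp)² = 5.2100 − (0.0000)² = 5.2100.

5.210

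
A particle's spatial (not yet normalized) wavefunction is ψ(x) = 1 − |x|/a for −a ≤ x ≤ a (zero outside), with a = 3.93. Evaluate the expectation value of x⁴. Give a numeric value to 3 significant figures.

⟨x⁴⟩ = ∫ x⁴·|ψ|² dx / ∫|ψ|² dx (integrals over the domain).
ψ is even, so ∫ over [−a, a] = 2∫₀ᵃ with ψ = 1 − x/a there: ∫₀ᵃ (1 − x/a)² dx = a/3, ∫₀ᵃ x²(1 − x/a)² dx = a³/30, ∫₀ᵃ x⁴(1 − x/a)² dx = a⁵/105.
State is unnormalized: ∫|ψ|² dx = 2.6200, and ∫ψ*·x⁴·ψ dx = 17.857, so ⟨x⁴⟩ = 17.857 / 2.6200.
⟨x⁴⟩ = 6.8156.

6.82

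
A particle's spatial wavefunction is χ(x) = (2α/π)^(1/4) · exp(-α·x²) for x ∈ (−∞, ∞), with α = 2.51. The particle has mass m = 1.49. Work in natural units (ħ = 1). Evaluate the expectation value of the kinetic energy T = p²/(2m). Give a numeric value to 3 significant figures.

T = −(ħ²/2m) d²/dx², so ⟨T⟩ = −(ħ²/2m) ∫ χ*·χ'' dx; with m = 1.49.
Gaussian moments: ∫x^(2j)·e^(−2αx²) dx = (2j−1)!!/(4α)^j · √(π/(2α)), odd powers integrate to 0; here √(π/(2α)) = 0.79108. Derivatives: d/dx e^(−αx²) = −2αx·e^(−αx²), d²/dx² e^(−αx²) = (4α²x² − 2α)·e^(−αx²).
⟨T⟩ = 0.84228.

0.842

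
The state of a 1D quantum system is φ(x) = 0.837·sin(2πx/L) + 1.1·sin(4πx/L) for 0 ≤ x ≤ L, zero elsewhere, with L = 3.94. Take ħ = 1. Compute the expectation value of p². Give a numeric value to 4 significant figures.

7.375

p² φ = −ħ² d²φ/dx²; ⟨p²⟩ = −ħ² ∫ φ*·φ'' dx / ∫|φ|² dx.
d²/dx² sin(jπx/L) = −(jπ/L)²·sin(jπx/L); on 0 ≤ x ≤ L, ∫sin²(jπx/L) dx = L/2 and ∫sin(jπx/L)·sin(lπx/L) dx = 0 for j ≠ l, so only diagonal terms survive in ∫|φ|² and ∫φ·φ″; ∫φ·φ′ dx = [φ²/2] between the walls = 0.
State is unnormalized: ∫|φ|² dx = 3.7638, and ∫φ*·(−ħ² φ'') dx = 27.758, so ⟨p²⟩ = 27.758 / 3.7638.
⟨p²⟩ = 7.3749.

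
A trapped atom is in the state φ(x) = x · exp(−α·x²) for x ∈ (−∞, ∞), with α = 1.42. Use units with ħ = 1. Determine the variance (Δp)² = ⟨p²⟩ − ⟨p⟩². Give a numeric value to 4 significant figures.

4.260

Compute ⟨p⟩ and ⟨p²⟩ separately; (Δp)² = ⟨p²⟩ − ⟨p⟩².
Expand each integrand as polynomial × e^(−2αx²) and use ∫x^(2j)·e^(−2αx²) dx = (2j−1)!!/(4α)^j · √(π/(2α)), odd powers → 0; here √(π/(2α)) = 1.0518. Differentiate with the product rule, d/dx e^(−αx²) = −2αx·e^(−αx²).
Normalization: ∫|φ|² dx = 0.18517.
⟨p⟩ = 0.0000 and ⟨p²⟩ = 4.2600.
(Δp)² = 4.2600 − (0.0000)² = 4.2600.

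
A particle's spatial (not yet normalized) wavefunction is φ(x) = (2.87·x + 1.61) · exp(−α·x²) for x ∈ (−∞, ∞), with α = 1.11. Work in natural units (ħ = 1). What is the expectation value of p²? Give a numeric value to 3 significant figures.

2.04

p² φ = −ħ² d²φ/dx²; ⟨p²⟩ = −ħ² ∫ φ*·φ'' dx / ∫|φ|² dx.
Expand each integrand as polynomial × e^(−2αx²) and use ∫x^(2j)·e^(−2αx²) dx = (2j−1)!!/(4α)^j · √(π/(2α)), odd powers → 0; here √(π/(2α)) = 1.1896. Differentiate with the product rule, d/dx e^(−αx²) = −2αx·e^(−αx²).
State is unnormalized: ∫|φ|² dx = 5.2904, and ∫φ*·(−ħ² φ'') dx = 10.772, so ⟨p²⟩ = 10.772 / 5.2904.
⟨p²⟩ = 2.0361.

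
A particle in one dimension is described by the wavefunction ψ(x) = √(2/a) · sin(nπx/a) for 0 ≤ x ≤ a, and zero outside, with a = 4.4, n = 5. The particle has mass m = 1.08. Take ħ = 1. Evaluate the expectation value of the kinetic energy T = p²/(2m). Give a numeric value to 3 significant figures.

T = −(ħ²/2m) d²/dx², so ⟨T⟩ = −(ħ²/2m) ∫ ψ*·ψ'' dx; with m = 1.08.
d/dx sin(nπx/a) = (nπ/a)·cos(nπx/a) and d²/dx² sin(nπx/a) = −(nπ/a)²·sin(nπx/a); on 0 ≤ x ≤ a, ∫sin²(nπx/a) dx = a/2 and ∫sin(nπx/a)·cos(nπx/a) dx = 0.
⟨T⟩ = 5.9004.

5.90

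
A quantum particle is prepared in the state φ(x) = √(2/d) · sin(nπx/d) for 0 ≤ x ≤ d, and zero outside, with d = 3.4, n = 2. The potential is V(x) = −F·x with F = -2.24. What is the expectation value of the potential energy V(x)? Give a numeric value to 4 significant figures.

⟨V⟩ = ∫ V(x)·|φ|² dx.
With sin²θ = (1 − cos2θ)/2 on 0 ≤ x ≤ d: ∫sin²(nπx/d) dx = d/2, ∫x·sin²(nπx/d) dx = d²/4, ∫x²·sin²(nπx/d) dx = d³·(1/6 − 1/(4n²π²)); higher powers xᵏ the same way, integrating xᵏ·cos(2nπx/d) by parts.
⟨V⟩ = 3.8080.

3.808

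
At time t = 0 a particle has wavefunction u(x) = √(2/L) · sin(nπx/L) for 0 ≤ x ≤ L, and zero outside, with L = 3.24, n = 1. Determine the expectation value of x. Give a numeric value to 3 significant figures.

⟨x⟩ = ∫ x·|u|² dx (integrals over the domain).
With sin²θ = (1 − cos2θ)/2 on 0 ≤ x ≤ L: ∫sin²(nπx/L) dx = L/2, ∫x·sin²(nπx/L) dx = L²/4, ∫x²·sin²(nπx/L) dx = L³·(1/6 − 1/(4n²π²)); higher powers xᵏ the same way, integrating xᵏ·cos(2nπx/L) by parts.
⟨x⟩ = 1.6200.

1.62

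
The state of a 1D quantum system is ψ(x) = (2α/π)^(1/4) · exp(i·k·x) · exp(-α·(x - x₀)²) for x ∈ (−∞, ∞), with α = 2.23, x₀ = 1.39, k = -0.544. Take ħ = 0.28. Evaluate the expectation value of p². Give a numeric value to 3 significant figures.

0.198

p² ψ = −ħ² d²ψ/dx²; ⟨p²⟩ = −ħ² ∫ ψ*·ψ'' dx.
Gaussian moments (u = x − x₀): ∫u^(2j)·e^(−2αu²) du = (2j−1)!!/(4α)^j · √(π/(2α)), odd powers integrate to 0; here √(π/(2α)) = 0.83928. Derivatives: ψ′ = (ik − 2αu)·ψ, ψ″ = ((ik − 2αu)² − 2α)·ψ; the odd-in-u pieces drop out.
⟨p²⟩ = 0.19803.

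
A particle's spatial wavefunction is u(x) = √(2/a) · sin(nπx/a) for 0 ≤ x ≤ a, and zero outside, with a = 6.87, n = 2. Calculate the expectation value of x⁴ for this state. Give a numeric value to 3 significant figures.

⟨x⁴⟩ = ∫ x⁴·|u|² dx (integrals over the domain).
With sin²θ = (1 − cos2θ)/2 on 0 ≤ x ≤ a: ∫sin²(nπx/a) dx = a/2, ∫x·sin²(nπx/a) dx = a²/4, ∫x²·sin²(nπx/a) dx = a³·(1/6 − 1/(4n²π²)); higher powers xᵏ the same way, integrating xᵏ·cos(2nπx/a) by parts.
⟨x⁴⟩ = 391.23.

391.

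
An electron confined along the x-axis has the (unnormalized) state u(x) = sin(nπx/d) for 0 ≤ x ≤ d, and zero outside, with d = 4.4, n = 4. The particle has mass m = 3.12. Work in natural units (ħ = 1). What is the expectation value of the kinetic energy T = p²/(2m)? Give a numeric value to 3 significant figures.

1.31

T = −(ħ²/2m) d²/dx², so ⟨T⟩ = −(ħ²/2m) ∫ u*·u'' dx / ∫|u|² dx; with m = 3.12.
d/dx sin(nπx/d) = (nπ/d)·cos(nπx/d) and d²/dx² sin(nπx/d) = −(nπ/d)²·sin(nπx/d); on 0 ≤ x ≤ d, ∫sin²(nπx/d) dx = d/2 and ∫sin(nπx/d)·cos(nπx/d) dx = 0.
State is unnormalized: ∫|u|² dx = 2.2000, and ∫u*·(−ħ²/2m · u'') dx = 2.8758, so ⟨T⟩ = 2.8758 / 2.2000.
⟨T⟩ = 1.3072.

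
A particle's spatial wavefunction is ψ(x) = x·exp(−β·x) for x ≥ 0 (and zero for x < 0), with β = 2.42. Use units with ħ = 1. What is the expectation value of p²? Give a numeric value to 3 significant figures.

5.86

p² ψ = −ħ² d²ψ/dx²; ⟨p²⟩ = −ħ² ∫ ψ*·ψ'' dx / ∫|ψ|² dx.
Differentiate x·exp(−β·x) with the product rule; every integrand then reduces to terms xʲ·e^(−2βx) on [0, ∞), with ∫₀^∞ xʲ·e^(−2βx) dx = j!/(2β)^(j+1).
State is unnormalized: ∫|ψ|² dx = 0.017640, and ∫ψ*·(−ħ² ψ'') dx = 0.10331, so ⟨p²⟩ = 0.10331 / 0.017640.
⟨p²⟩ = 5.8564.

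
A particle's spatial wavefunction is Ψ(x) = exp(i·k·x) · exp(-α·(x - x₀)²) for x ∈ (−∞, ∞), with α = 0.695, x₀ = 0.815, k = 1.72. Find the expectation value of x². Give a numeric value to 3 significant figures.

1.02

⟨x²⟩ = ∫ x²·|Ψ|² dx / ∫|Ψ|² dx (integrals over the domain).
Gaussian moments (u = x − x₀): ∫u^(2j)·e^(−2αu²) du = (2j−1)!!/(4α)^j · √(π/(2α)), odd powers integrate to 0; here √(π/(2α)) = 1.5034.
State is unnormalized: ∫|Ψ|² dx = 1.5034, and ∫Ψ*·x²·Ψ dx = 1.5394, so ⟨x²⟩ = 1.5394 / 1.5034.
⟨x²⟩ = 1.0239.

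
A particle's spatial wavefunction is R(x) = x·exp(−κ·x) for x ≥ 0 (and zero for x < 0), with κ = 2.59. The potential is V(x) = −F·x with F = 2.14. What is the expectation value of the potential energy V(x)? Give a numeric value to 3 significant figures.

-1.24

⟨V⟩ = ∫ V(x)·|R|² dx / ∫|R|² dx.
Every integrand reduces to terms xʲ·e^(−2κx) on [0, ∞); use ∫₀^∞ xʲ·e^(−2κx) dx = j!/(2κ)^(j+1).
State is unnormalized: ∫|R|² dx = 0.014389, and ∫R*·V(x)·R dx = -0.017834, so ⟨V⟩ = -0.017834 / 0.014389.
⟨V⟩ = -1.2394.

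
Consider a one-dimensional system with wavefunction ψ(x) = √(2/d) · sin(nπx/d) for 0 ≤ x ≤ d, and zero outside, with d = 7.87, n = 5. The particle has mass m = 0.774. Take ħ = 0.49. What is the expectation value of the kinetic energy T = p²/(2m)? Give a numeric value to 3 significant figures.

T = −(ħ²/2m) d²/dx², so ⟨T⟩ = −(ħ²/2m) ∫ ψ*·ψ'' dx; with m = 0.774.
d/dx sin(nπx/d) = (nπ/d)·cos(nπx/d) and d²/dx² sin(nπx/d) = −(nπ/d)²·sin(nπx/d); on 0 ≤ x ≤ d, ∫sin²(nπx/d) dx = d/2 and ∫sin(nπx/d)·cos(nπx/d) dx = 0.
⟨T⟩ = 0.61789.

0.618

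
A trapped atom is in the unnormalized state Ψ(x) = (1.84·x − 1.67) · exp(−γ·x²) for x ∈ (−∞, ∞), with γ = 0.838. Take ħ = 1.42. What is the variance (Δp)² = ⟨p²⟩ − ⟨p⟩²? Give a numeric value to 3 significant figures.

2.59

Compute ⟨p⟩ and ⟨p²⟩ separately; (Δp)² = ⟨p²⟩ − ⟨p⟩².
Expand each integrand as polynomial × e^(−2γx²) and use ∫x^(2j)·e^(−2γx²) dx = (2j−1)!!/(4γ)^j · √(π/(2γ)), odd powers → 0; here √(π/(2γ)) = 1.3691. Differentiate with the product rule, d/dx e^(−γx²) = −2γx·e^(−γx²).
Normalization: ∫|Ψ|² dx = 5.2011.
⟨p⟩ = 0.0000 and ⟨p²⟩ = 2.5883.
(Δp)² = 2.5883 − (0.0000)² = 2.5883.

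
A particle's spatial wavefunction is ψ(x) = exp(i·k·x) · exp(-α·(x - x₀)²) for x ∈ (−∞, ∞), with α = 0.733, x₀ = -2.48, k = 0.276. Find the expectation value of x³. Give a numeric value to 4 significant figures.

⟨x³⟩ = ∫ x³·|ψ|² dx / ∫|ψ|² dx (integrals over the domain).
Gaussian moments (u = x − x₀): ∫u^(2j)·e^(−2αu²) du = (2j−1)!!/(4α)^j · √(π/(2α)), odd powers integrate to 0; here √(π/(2α)) = 1.4639.
State is unnormalized: ∫|ψ|² dx = 1.4639, and ∫ψ*·x³·ψ dx = -26.043, so ⟨x³⟩ = -26.043 / 1.4639.
⟨x³⟩ = -17.791.

-17.79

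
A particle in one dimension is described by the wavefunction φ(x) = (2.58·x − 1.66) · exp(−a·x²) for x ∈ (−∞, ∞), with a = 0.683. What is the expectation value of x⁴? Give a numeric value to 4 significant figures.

⟨x⁴⟩ = ∫ x⁴·|φ|² dx / ∫|φ|² dx (integrals over the domain).
Expand each integrand as polynomial × e^(−2ax²) and use ∫x^(2j)·e^(−2ax²) dx = (2j−1)!!/(4a)^j · √(π/(2a)), odd powers → 0; here √(π/(2a)) = 1.5165.
State is unnormalized: ∫|φ|² dx = 7.8739, and ∫φ*·x⁴·φ dx = 9.1054, so ⟨x⁴⟩ = 9.1054 / 7.8739.
⟨x⁴⟩ = 1.1564.

1.156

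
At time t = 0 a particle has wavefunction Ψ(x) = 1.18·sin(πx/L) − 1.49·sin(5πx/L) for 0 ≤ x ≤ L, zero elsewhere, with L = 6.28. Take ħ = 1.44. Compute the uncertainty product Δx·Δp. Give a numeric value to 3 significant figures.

4.24

Δx = √(⟨x²⟩−⟨x⟩²), Δp = √(⟨p²⟩−⟨p⟩²).
On 0 ≤ x ≤ L (j ≠ l): ∫sin²(jπx/L) dx = L/2, ∫sin(jπx/L)·sin(lπx/L) dx = 0; diagonal moments ∫x·sin²(jπx/L) dx = L²/4, ∫x²·sin²(jπx/L) dx = L³·(1/6 − 1/(4j²π²)); cross terms ∫x·sin(jπx/L)·sin(lπx/L) dx = 0 for j + l even and −4jlL²/(π²(j² − l²)²) for j + l odd, ∫x²·sin(jπx/L)·sin(lπx/L) dx = (−1)^(j+l)·4jlL³/(π²(j² − l²)²); higher powers the same way via product-to-sum and parts. d²/dx² sin(jπx/L) = −(jπ/L)²·sin(jπx/L); on 0 ≤ x ≤ L, ∫sin²(jπx/L) dx = L/2 and ∫sin(jπx/L)·sin(lπx/L) dx = 0 for j ≠ l, so only diagonal terms survive in ∫|Ψ|² and ∫Ψ·Ψ″; ∫Ψ·Ψ′ dx = [Ψ²/2] between the walls = 0.
Normalization: ∫|Ψ|² dx = 11.343.
⟨x⟩ = 3.1400, ⟨x²⟩ = 12.057 ⇒ Δx = 1.4823.
⟨p⟩ = 0.0000, ⟨p²⟩ = 8.1728 ⇒ Δp = 2.8588.
Δx·Δp = 4.2376.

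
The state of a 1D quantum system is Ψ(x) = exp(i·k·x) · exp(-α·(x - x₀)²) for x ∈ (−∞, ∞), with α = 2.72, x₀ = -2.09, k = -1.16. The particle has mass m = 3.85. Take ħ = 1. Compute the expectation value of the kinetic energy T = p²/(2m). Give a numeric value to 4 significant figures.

0.5280

T = −(ħ²/2m) d²/dx², so ⟨T⟩ = −(ħ²/2m) ∫ Ψ*·Ψ'' dx / ∫|Ψ|² dx; with m = 3.85.
Gaussian moments (u = x − x₀): ∫u^(2j)·e^(−2αu²) du = (2j−1)!!/(4α)^j · √(π/(2α)), odd powers integrate to 0; here √(π/(2α)) = 0.75993. Derivatives: Ψ′ = (ik − 2αu)·Ψ, Ψ″ = ((ik − 2αu)² − 2α)·Ψ; the odd-in-u pieces drop out.
State is unnormalized: ∫|Ψ|² dx = 0.75993, and ∫Ψ*·(−ħ²/2m · Ψ'') dx = 0.40124, so ⟨T⟩ = 0.40124 / 0.75993.
⟨T⟩ = 0.52800.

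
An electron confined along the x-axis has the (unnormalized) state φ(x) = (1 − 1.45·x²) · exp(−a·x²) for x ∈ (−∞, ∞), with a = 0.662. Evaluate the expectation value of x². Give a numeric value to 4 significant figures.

⟨x²⟩ = ∫ x²·|φ|² dx / ∫|φ|² dx (integrals over the domain).
Expand each integrand as polynomial × e^(−2ax²) and use ∫x^(2j)·e^(−2ax²) dx = (2j−1)!!/(4a)^j · √(π/(2a)), odd powers → 0; here √(π/(2a)) = 1.5404.
State is unnormalized: ∫|φ|² dx = 1.2391, and ∫φ*·x²·φ dx = 1.2869, so ⟨x²⟩ = 1.2869 / 1.2391.
⟨x²⟩ = 1.0386.

1.039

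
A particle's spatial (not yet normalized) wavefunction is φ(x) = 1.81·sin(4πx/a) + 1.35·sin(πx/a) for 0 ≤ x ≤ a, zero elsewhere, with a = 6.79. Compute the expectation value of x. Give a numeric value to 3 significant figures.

3.30

⟨x⟩ = ∫ x·|φ|² dx / ∫|φ|² dx (integrals over the domain).
On 0 ≤ x ≤ a (j ≠ l): ∫sin²(jπx/a) dx = a/2, ∫sin(jπx/a)·sin(lπx/a) dx = 0; diagonal moments ∫x·sin²(jπx/a) dx = a²/4, ∫x²·sin²(jπx/a) dx = a³·(1/6 − 1/(4j²π²)); cross terms ∫x·sin(jπx/a)·sin(lπx/a) dx = 0 for j + l even and −4jla²/(π²(j² − l²)²) for j + l odd, ∫x²·sin(jπx/a)·sin(lπx/a) dx = (−1)^(j+l)·4jla³/(π²(j² − l²)²); higher powers the same way via product-to-sum and parts.
State is unnormalized: ∫|φ|² dx = 17.310, and ∫φ*·x·φ dx = 57.143, so ⟨x⟩ = 57.143 / 17.310.
⟨x⟩ = 3.3012.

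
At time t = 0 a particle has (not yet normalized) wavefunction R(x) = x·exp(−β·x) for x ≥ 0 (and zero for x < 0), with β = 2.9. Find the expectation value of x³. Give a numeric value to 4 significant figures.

0.3075

⟨x³⟩ = ∫ x³·|R|² dx / ∫|R|² dx (integrals over the domain).
Every integrand reduces to terms xʲ·e^(−2βx) on [0, ∞); use ∫₀^∞ xʲ·e^(−2βx) dx = j!/(2β)^(j+1).
State is unnormalized: ∫|R|² dx = 0.010251, and ∫R*·x³·R dx = 0.0031522, so ⟨x³⟩ = 0.0031522 / 0.010251.
⟨x³⟩ = 0.30752.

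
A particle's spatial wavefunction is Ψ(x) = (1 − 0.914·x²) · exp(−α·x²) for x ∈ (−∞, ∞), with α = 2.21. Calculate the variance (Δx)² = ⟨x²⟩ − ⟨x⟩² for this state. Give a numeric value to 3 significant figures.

0.0740

Compute ⟨x⟩ and ⟨x²⟩ separately, then (Δx)² = ⟨x²⟩ − ⟨x⟩².
Expand each integrand as polynomial × e^(−2αx²) and use ∫x^(2j)·e^(−2αx²) dx = (2j−1)!!/(4α)^j · √(π/(2α)), odd powers → 0; here √(π/(2α)) = 0.84307.
Normalization: ∫|Ψ|² dx = 0.69577.
⟨x⟩ = 0.0000 and ⟨x²⟩ = 0.074017.
(Δx)² = 0.074017 − (0.0000)² = 0.074017.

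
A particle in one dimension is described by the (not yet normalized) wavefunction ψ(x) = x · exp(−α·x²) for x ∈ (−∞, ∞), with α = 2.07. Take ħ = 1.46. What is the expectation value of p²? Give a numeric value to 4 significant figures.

p² ψ = −ħ² d²ψ/dx²; ⟨p²⟩ = −ħ² ∫ ψ*·ψ'' dx / ∫|ψ|² dx.
Expand each integrand as polynomial × e^(−2αx²) and use ∫x^(2j)·e^(−2αx²) dx = (2j−1)!!/(4α)^j · √(π/(2α)), odd powers → 0; here √(π/(2α)) = 0.87111. Differentiate with the product rule, d/dx e^(−αx²) = −2αx·e^(−αx²).
State is unnormalized: ∫|ψ|² dx = 0.10521, and ∫ψ*·(−ħ² ψ'') dx = 1.3926, so ⟨p²⟩ = 1.3926 / 0.10521.
⟨p²⟩ = 13.237.

13.24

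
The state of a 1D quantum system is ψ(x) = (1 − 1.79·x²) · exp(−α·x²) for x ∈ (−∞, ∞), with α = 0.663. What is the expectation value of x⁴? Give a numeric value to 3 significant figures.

⟨x⁴⟩ = ∫ x⁴·|ψ|² dx / ∫|ψ|² dx (integrals over the domain).
Expand each integrand as polynomial × e^(−2αx²) and use ∫x^(2j)·e^(−2αx²) dx = (2j−1)!!/(4α)^j · √(π/(2α)), odd powers → 0; here √(π/(2α)) = 1.5392.
State is unnormalized: ∫|ψ|² dx = 1.5651, and ∫ψ*·x⁴·ψ dx = 6.6940, so ⟨x⁴⟩ = 6.6940 / 1.5651.
⟨x⁴⟩ = 4.2771.

4.28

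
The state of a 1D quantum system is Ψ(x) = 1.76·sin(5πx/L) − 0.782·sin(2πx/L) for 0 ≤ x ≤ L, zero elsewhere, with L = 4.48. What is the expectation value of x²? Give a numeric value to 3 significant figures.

6.89

⟨x²⟩ = ∫ x²·|Ψ|² dx / ∫|Ψ|² dx (integrals over the domain).
On 0 ≤ x ≤ L (j ≠ l): ∫sin²(jπx/L) dx = L/2, ∫sin(jπx/L)·sin(lπx/L) dx = 0; diagonal moments ∫x·sin²(jπx/L) dx = L²/4, ∫x²·sin²(jπx/L) dx = L³·(1/6 − 1/(4j²π²)); cross terms ∫x·sin(jπx/L)·sin(lπx/L) dx = 0 for j + l even and −4jlL²/(π²(j² − l²)²) for j + l odd, ∫x²·sin(jπx/L)·sin(lπx/L) dx = (−1)^(j+l)·4jlL³/(π²(j² − l²)²); higher powers the same way via product-to-sum and parts.
State is unnormalized: ∫|Ψ|² dx = 8.3084, and ∫Ψ*·x²·Ψ dx = 57.229, so ⟨x²⟩ = 57.229 / 8.3084.
⟨x²⟩ = 6.8880.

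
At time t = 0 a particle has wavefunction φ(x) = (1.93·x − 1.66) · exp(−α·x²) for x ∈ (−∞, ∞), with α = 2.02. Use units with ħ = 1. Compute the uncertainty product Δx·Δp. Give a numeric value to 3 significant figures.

0.506

Δx = √(⟨x²⟩−⟨x⟩²), Δp = √(⟨p²⟩−⟨p⟩²).
Expand each integrand as polynomial × e^(−2αx²) and use ∫x^(2j)·e^(−2αx²) dx = (2j−1)!!/(4α)^j · √(π/(2α)), odd powers → 0; here √(π/(2α)) = 0.88183. Differentiate with the product rule, d/dx e^(−αx²) = −2αx·e^(−αx²).
Normalization: ∫|φ|² dx = 2.8365.
⟨x⟩ = -0.24654, ⟨x²⟩ = 0.15924 ⇒ Δx = 0.31378.
⟨p⟩ = 0.0000, ⟨p²⟩ = 2.5990 ⇒ Δp = 1.6121.
Δx·Δp = 0.50585.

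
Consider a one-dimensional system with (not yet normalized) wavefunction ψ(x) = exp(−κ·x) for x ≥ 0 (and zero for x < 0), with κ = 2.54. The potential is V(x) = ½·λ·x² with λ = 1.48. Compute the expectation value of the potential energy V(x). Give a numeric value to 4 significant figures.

0.05735

⟨V⟩ = ∫ V(x)·|ψ|² dx / ∫|ψ|² dx.
Every integrand reduces to terms xʲ·e^(−2κx) on [0, ∞); use ∫₀^∞ xʲ·e^(−2κx) dx = j!/(2κ)^(j+1).
State is unnormalized: ∫|ψ|² dx = 0.19685, and ∫ψ*·V(x)·ψ dx = 0.011289, so ⟨V⟩ = 0.011289 / 0.19685.
⟨V⟩ = 0.057350.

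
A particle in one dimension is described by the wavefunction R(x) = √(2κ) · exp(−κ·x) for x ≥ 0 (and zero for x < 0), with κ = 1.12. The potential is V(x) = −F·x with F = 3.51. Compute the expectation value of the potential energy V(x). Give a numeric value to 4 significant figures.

-1.567

⟨V⟩ = ∫ V(x)·|R|² dx.
Every integrand reduces to terms xʲ·e^(−2κx) on [0, ∞); use ∫₀^∞ xʲ·e^(−2κx) dx = j!/(2κ)^(j+1).
⟨V⟩ = -1.5670.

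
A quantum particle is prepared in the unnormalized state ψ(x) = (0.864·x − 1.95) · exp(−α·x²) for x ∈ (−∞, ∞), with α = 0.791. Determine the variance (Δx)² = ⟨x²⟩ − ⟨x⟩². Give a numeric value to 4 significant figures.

0.2834

Compute ⟨x⟩ and ⟨x²⟩ separately, then (Δx)² = ⟨x²⟩ − ⟨x⟩².
Expand each integrand as polynomial × e^(−2αx²) and use ∫x^(2j)·e^(−2αx²) dx = (2j−1)!!/(4α)^j · √(π/(2α)), odd powers → 0; here √(π/(2α)) = 1.4092.
Normalization: ∫|ψ|² dx = 5.6909.
⟨x⟩ = -0.26371 and ⟨x²⟩ = 0.35298.
(Δx)² = 0.35298 − (-0.26371)² = 0.28344.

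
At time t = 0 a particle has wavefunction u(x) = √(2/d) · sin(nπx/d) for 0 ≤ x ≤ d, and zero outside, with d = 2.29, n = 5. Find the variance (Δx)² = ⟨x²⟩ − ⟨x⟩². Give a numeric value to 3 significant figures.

Compute ⟨x⟩ and ⟨x²⟩ separately, then (Δx)² = ⟨x²⟩ − ⟨x⟩².
With sin²θ = (1 − cos2θ)/2 on 0 ≤ x ≤ d: ∫sin²(nπx/d) dx = d/2, ∫x·sin²(nπx/d) dx = d²/4, ∫x²·sin²(nπx/d) dx = d³·(1/6 − 1/(4n²π²)); higher powers xᵏ the same way, integrating xᵏ·cos(2nπx/d) by parts.
⟨x⟩ = 1.1450 and ⟨x²⟩ = 1.7374.
(Δx)² = 1.7374 − (1.1450)² = 0.42638.

0.426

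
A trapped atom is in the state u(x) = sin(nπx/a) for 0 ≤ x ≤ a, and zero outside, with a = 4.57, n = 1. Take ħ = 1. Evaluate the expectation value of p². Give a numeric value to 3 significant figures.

0.473

p² u = −ħ² d²u/dx²; ⟨p²⟩ = −ħ² ∫ u*·u'' dx / ∫|u|² dx.
d/dx sin(nπx/a) = (nπ/a)·cos(nπx/a) and d²/dx² sin(nπx/a) = −(nπ/a)²·sin(nπx/a); on 0 ≤ x ≤ a, ∫sin²(nπx/a) dx = a/2 and ∫sin(nπx/a)·cos(nπx/a) dx = 0.
State is unnormalized: ∫|u|² dx = 2.2850, and ∫u*·(−ħ² u'') dx = 1.0798, so ⟨p²⟩ = 1.0798 / 2.2850.
⟨p²⟩ = 0.47257.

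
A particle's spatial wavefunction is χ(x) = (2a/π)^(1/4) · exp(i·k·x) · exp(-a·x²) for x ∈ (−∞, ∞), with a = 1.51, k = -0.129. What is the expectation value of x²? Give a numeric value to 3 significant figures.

⟨x²⟩ = ∫ x²·|χ|² dx (integrals over the domain).
Gaussian moments: ∫x^(2j)·e^(−2ax²) dx = (2j−1)!!/(4a)^j · √(π/(2a)), odd powers integrate to 0; here √(π/(2a)) = 1.0199.
⟨x²⟩ = 0.16556.

0.166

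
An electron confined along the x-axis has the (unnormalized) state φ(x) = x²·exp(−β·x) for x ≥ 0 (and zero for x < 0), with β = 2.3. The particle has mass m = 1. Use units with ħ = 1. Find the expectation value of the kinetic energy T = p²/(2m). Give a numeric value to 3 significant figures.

T = −(ħ²/2m) d²/dx², so ⟨T⟩ = −(ħ²/2m) ∫ φ*·φ'' dx / ∫|φ|² dx; with m = 1.
Differentiate x²·exp(−β·x) with the product rule; every integrand then reduces to terms xʲ·e^(−2βx) on [0, ∞), with ∫₀^∞ xʲ·e^(−2βx) dx = j!/(2β)^(j+1).
State is unnormalized: ∫|φ|² dx = 0.011653, and ∫φ*·(−ħ²/2m · φ'') dx = 0.010274, so ⟨T⟩ = 0.010274 / 0.011653.
⟨T⟩ = 0.88167.

0.882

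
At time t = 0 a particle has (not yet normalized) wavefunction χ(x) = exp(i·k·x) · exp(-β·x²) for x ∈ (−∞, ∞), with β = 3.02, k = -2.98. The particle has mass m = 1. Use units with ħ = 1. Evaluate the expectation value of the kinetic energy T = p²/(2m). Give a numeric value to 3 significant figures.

T = −(ħ²/2m) d²/dx², so ⟨T⟩ = −(ħ²/2m) ∫ χ*·χ'' dx / ∫|χ|² dx; with m = 1.
Gaussian moments: ∫x^(2j)·e^(−2βx²) dx = (2j−1)!!/(4β)^j · √(π/(2β)), odd powers integrate to 0; here √(π/(2β)) = 0.72120. Derivatives: χ′ = (ik − 2βx)·χ, χ″ = ((ik − 2βx)² − 2β)·χ; the odd-in-x pieces drop out.
State is unnormalized: ∫|χ|² dx = 0.72120, and ∫χ*·(−ħ²/2m · χ'') dx = 4.2913, so ⟨T⟩ = 4.2913 / 0.72120.
⟨T⟩ = 5.9502.

5.95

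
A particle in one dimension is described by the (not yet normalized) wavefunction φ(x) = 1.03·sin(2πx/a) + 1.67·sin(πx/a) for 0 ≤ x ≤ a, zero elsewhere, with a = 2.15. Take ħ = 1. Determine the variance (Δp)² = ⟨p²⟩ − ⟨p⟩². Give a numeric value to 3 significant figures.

3.90

Compute ⟨p⟩ and ⟨p²⟩ separately; (Δp)² = ⟨p²⟩ − ⟨p⟩².
d²/dx² sin(jπx/a) = −(jπ/a)²·sin(jπx/a); on 0 ≤ x ≤ a, ∫sin²(jπx/a) dx = a/2 and ∫sin(jπx/a)·sin(lπx/a) dx = 0 for j ≠ l, so only diagonal terms survive in ∫|φ|² and ∫φ·φ″; ∫φ·φ′ dx = [φ²/2] between the walls = 0.
Normalization: ∫|φ|² dx = 4.1385.
⟨p⟩ = 0.0000 and ⟨p²⟩ = 3.9003.
(Δp)² = 3.9003 − (0.0000)² = 3.9003.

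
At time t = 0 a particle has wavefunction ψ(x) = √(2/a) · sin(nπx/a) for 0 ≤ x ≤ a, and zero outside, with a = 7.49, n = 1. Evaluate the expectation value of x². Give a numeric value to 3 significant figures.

⟨x²⟩ = ∫ x²·|ψ|² dx (integrals over the domain).
With sin²θ = (1 − cos2θ)/2 on 0 ≤ x ≤ a: ∫sin²(nπx/a) dx = a/2, ∫x·sin²(nπx/a) dx = a²/4, ∫x²·sin²(nπx/a) dx = a³·(1/6 − 1/(4n²π²)); higher powers xᵏ the same way, integrating xᵏ·cos(2nπx/a) by parts.
⟨x²⟩ = 15.858.

15.9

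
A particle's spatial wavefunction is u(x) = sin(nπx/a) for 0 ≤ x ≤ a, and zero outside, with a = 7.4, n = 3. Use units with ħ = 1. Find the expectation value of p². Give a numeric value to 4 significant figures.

1.622

p² u = −ħ² d²u/dx²; ⟨p²⟩ = −ħ² ∫ u*·u'' dx / ∫|u|² dx.
d/dx sin(nπx/a) = (nπ/a)·cos(nπx/a) and d²/dx² sin(nπx/a) = −(nπ/a)²·sin(nπx/a); on 0 ≤ x ≤ a, ∫sin²(nπx/a) dx = a/2 and ∫sin(nπx/a)·cos(nπx/a) dx = 0.
State is unnormalized: ∫|u|² dx = 3.7000, and ∫u*·(−ħ² u'') dx = 6.0018, so ⟨p²⟩ = 6.0018 / 3.7000.
⟨p²⟩ = 1.6221.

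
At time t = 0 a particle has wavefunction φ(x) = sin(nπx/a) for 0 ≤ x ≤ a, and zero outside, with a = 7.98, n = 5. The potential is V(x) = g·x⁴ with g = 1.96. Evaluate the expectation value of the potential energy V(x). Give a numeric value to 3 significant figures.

1.56e+03

⟨V⟩ = ∫ V(x)·|φ|² dx / ∫|φ|² dx.
With sin²θ = (1 − cos2θ)/2 on 0 ≤ x ≤ a: ∫sin²(nπx/a) dx = a/2, ∫x·sin²(nπx/a) dx = a²/4, ∫x²·sin²(nπx/a) dx = a³·(1/6 − 1/(4n²π²)); higher powers xᵏ the same way, integrating xᵏ·cos(2nπx/a) by parts.
State is unnormalized: ∫|φ|² dx = 3.9900, and ∫φ*·V(x)·φ dx = 6214.9, so ⟨V⟩ = 6214.9 / 3.9900.
⟨V⟩ = 1557.6.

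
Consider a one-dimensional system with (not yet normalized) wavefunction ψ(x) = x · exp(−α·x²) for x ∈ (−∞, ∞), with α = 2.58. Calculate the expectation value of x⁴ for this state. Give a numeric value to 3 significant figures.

0.141

⟨x⁴⟩ = ∫ x⁴·|ψ|² dx / ∫|ψ|² dx (integrals over the domain).
Expand each integrand as polynomial × e^(−2αx²) and use ∫x^(2j)·e^(−2αx²) dx = (2j−1)!!/(4α)^j · √(π/(2α)), odd powers → 0; here √(π/(2α)) = 0.78028.
State is unnormalized: ∫|ψ|² dx = 0.075608, and ∫ψ*·x⁴·ψ dx = 0.010649, so ⟨x⁴⟩ = 0.010649 / 0.075608.
⟨x⁴⟩ = 0.14084.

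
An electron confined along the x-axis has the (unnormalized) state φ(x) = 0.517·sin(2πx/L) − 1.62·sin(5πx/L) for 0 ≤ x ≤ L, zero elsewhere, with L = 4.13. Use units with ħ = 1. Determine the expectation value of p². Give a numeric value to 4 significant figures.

13.34

p² φ = −ħ² d²φ/dx²; ⟨p²⟩ = −ħ² ∫ φ*·φ'' dx / ∫|φ|² dx.
d²/dx² sin(jπx/L) = −(jπ/L)²·sin(jπx/L); on 0 ≤ x ≤ L, ∫sin²(jπx/L) dx = L/2 and ∫sin(jπx/L)·sin(lπx/L) dx = 0 for j ≠ l, so only diagonal terms survive in ∫|φ|² and ∫φ·φ″; ∫φ·φ′ dx = [φ²/2] between the walls = 0.
State is unnormalized: ∫|φ|² dx = 5.9713, and ∫φ*·(−ħ² φ'') dx = 79.673, so ⟨p²⟩ = 79.673 / 5.9713.
⟨p²⟩ = 13.343.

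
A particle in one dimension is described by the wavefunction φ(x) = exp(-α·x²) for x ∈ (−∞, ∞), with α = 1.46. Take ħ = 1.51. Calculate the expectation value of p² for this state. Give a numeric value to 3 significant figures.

3.33

p² φ = −ħ² d²φ/dx²; ⟨p²⟩ = −ħ² ∫ φ*·φ'' dx / ∫|φ|² dx.
Gaussian moments: ∫x^(2j)·e^(−2αx²) dx = (2j−1)!!/(4α)^j · √(π/(2α)), odd powers integrate to 0; here √(π/(2α)) = 1.0373. Derivatives: d/dx e^(−αx²) = −2αx·e^(−αx²), d²/dx² e^(−αx²) = (4α²x² − 2α)·e^(−αx²).
State is unnormalized: ∫|φ|² dx = 1.0373, and ∫φ*·(−ħ² φ'') dx = 3.4529, so ⟨p²⟩ = 3.4529 / 1.0373.
⟨p²⟩ = 3.3289.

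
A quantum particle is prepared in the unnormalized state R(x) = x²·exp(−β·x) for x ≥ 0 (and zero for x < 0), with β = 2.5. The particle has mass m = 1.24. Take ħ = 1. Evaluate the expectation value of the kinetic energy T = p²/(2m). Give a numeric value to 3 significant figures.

T = −(ħ²/2m) d²/dx², so ⟨T⟩ = −(ħ²/2m) ∫ R*·R'' dx / ∫|R|² dx; with m = 1.24.
Differentiate x²·exp(−β·x) with the product rule; every integrand then reduces to terms xʲ·e^(−2βx) on [0, ∞), with ∫₀^∞ xʲ·e^(−2βx) dx = j!/(2β)^(j+1).
State is unnormalized: ∫|R|² dx = 0.0076800, and ∫R*·(−ħ²/2m · R'') dx = 0.0064516, so ⟨T⟩ = 0.0064516 / 0.0076800.
⟨T⟩ = 0.84005.

0.840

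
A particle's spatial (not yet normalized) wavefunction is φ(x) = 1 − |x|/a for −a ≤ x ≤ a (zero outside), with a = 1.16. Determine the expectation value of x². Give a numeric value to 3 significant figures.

⟨x²⟩ = ∫ x²·|φ|² dx / ∫|φ|² dx (integrals over the domain).
φ is even, so ∫ over [−a, a] = 2∫₀ᵃ with φ = 1 − x/a there: ∫₀ᵃ (1 − x/a)² dx = a/3, ∫₀ᵃ x²(1 − x/a)² dx = a³/30, ∫₀ᵃ x⁴(1 − x/a)² dx = a⁵/105.
State is unnormalized: ∫|φ|² dx = 0.77333, and ∫φ*·x²·φ dx = 0.10406, so ⟨x²⟩ = 0.10406 / 0.77333.
⟨x²⟩ = 0.13456.

0.135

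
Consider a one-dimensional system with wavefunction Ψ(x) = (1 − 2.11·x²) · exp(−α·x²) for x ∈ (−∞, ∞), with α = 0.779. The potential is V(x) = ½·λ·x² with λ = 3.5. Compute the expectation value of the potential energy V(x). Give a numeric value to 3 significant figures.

2.10

⟨V⟩ = ∫ V(x)·|Ψ|² dx / ∫|Ψ|² dx.
Expand each integrand as polynomial × e^(−2αx²) and use ∫x^(2j)·e^(−2αx²) dx = (2j−1)!!/(4α)^j · √(π/(2α)), odd powers → 0; here √(π/(2α)) = 1.4200.
State is unnormalized: ∫|Ψ|² dx = 1.4503, and ∫Ψ*·V(x)·Ψ dx = 3.0425, so ⟨V⟩ = 3.0425 / 1.4503.
⟨V⟩ = 2.0979.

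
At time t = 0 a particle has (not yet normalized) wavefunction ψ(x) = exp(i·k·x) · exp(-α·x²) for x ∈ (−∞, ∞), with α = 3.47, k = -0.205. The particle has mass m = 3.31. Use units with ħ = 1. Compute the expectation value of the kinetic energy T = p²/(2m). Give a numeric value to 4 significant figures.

T = −(ħ²/2m) d²/dx², so ⟨T⟩ = −(ħ²/2m) ∫ ψ*·ψ'' dx / ∫|ψ|² dx; with m = 3.31.
Gaussian moments: ∫x^(2j)·e^(−2αx²) dx = (2j−1)!!/(4α)^j · √(π/(2α)), odd powers integrate to 0; here √(π/(2α)) = 0.67281. Derivatives: ψ′ = (ik − 2αx)·ψ, ψ″ = ((ik − 2αx)² − 2α)·ψ; the odd-in-x pieces drop out.
State is unnormalized: ∫|ψ|² dx = 0.67281, and ∫ψ*·(−ħ²/2m · ψ'') dx = 0.35694, so ⟨T⟩ = 0.35694 / 0.67281.
⟨T⟩ = 0.53052.

0.5305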